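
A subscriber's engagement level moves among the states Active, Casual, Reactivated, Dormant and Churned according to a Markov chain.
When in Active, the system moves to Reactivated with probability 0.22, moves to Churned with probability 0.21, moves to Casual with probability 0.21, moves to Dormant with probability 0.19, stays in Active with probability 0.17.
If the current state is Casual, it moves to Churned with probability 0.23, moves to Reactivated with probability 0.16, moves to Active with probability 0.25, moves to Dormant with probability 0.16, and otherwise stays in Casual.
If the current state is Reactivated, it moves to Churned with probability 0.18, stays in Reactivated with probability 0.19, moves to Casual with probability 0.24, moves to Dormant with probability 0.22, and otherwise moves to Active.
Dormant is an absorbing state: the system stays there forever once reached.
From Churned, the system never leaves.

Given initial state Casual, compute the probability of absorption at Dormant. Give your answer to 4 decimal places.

Let h(s) be the probability of absorption at Dormant starting from transient state s. Then h(Dormant) = 1 and h(Churned) = 0. By first-step analysis:
h(Active) = 0.17·h(Active) + 0.21·h(Casual) + 0.22·h(Reactivated) + 0.19·1 + 0.21·0
h(Casual) = 0.25·h(Active) + 0.2·h(Casual) + 0.16·h(Reactivated) + 0.16·1 + 0.23·0
h(Reactivated) = 0.17·h(Active) + 0.24·h(Casual) + 0.19·h(Reactivated) + 0.22·1 + 0.18·0
Solving: h(Active) = 0.4766, h(Casual) = 0.4499, h(Reactivated) = 0.5049.
Starting from Casual, the probability is 0.4499.

0.4499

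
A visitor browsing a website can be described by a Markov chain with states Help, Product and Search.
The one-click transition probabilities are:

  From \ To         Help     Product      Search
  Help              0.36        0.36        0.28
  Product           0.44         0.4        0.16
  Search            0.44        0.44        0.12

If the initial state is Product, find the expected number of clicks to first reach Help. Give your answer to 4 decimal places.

2.2727

Let t(s) be the expected number of clicks to first reach Help from state s, with t(Help) = 0. Conditioning on the first click:
t(Product) = 1 + 0.4·t(Product) + 0.16·t(Search)
t(Search) = 1 + 0.44·t(Product) + 0.12·t(Search)
Solving: t(Product) = 2.2727, t(Search) = 2.2727.
Expected clicks from Product to Help: 2.2727.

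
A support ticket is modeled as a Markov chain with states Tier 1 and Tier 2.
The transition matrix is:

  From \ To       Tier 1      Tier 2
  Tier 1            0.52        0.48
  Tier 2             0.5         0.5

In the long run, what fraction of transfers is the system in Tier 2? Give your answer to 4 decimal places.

0.4898

Let the stationary distribution be π with π = πP and π_1 + π_2 = 1.
π_1 = 0.52·π_1 + 0.5·π_2
Solving with the normalization constraint gives π = (0.5102, 0.4898).
So the stationary probability of Tier 2 is 0.4898.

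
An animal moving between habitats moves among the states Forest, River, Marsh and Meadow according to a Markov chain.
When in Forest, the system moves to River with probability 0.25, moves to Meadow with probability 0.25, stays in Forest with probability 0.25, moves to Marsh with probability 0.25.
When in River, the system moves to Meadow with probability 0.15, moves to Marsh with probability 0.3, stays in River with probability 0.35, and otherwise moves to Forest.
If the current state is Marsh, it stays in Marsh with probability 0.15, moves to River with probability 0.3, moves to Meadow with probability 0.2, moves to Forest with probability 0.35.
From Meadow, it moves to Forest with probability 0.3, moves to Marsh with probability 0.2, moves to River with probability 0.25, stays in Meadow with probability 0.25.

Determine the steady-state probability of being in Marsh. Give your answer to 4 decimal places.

Let the stationary distribution be π with π = πP and π_1 + π_2 + π_3 + π_4 = 1.
π_1 = 0.25·π_1 + 0.2·π_2 + 0.35·π_3 + 0.3·π_4
π_2 = 0.25·π_1 + 0.35·π_2 + 0.3·π_3 + 0.25·π_4
π_3 = 0.25·π_1 + 0.3·π_2 + 0.15·π_3 + 0.2·π_4
Solving with the normalization constraint gives π = (0.2690, 0.2906, 0.2310, 0.2094).
So the stationary probability of Marsh is 0.2310.

0.2310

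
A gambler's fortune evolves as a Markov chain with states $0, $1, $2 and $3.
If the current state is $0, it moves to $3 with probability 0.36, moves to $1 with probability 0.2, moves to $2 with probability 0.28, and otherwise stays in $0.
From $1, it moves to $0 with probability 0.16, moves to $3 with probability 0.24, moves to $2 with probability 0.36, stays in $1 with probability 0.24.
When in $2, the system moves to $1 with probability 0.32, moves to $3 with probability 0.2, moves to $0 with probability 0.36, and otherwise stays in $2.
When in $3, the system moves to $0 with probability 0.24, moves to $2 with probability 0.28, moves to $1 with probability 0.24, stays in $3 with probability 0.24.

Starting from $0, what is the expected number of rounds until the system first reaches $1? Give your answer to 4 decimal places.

4.1590

Let t(s) be the expected number of rounds to first reach $1 from state s, with t($1) = 0. Conditioning on the first round:
t($0) = 1 + 0.16·t($0) + 0.28·t($2) + 0.36·t($3)
t($2) = 1 + 0.36·t($0) + 0.12·t($2) + 0.2·t($3)
t($3) = 1 + 0.24·t($0) + 0.28·t($2) + 0.24·t($3)
Solving: t($0) = 4.1590, t($2) = 3.7492, t($3) = 4.0104.
Expected rounds from $0 to $1: 4.1590.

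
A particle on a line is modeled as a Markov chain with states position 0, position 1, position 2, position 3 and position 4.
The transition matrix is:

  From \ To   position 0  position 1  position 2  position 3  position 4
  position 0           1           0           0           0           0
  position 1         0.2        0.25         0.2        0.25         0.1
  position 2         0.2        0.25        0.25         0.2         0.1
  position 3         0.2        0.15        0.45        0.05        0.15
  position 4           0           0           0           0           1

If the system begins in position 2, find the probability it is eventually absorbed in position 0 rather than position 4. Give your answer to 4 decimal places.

Let h(s) be the probability of absorption at position 0 starting from transient state s. Then h(position 0) = 1 and h(position 4) = 0. By first-step analysis:
h(position 1) = 0.2·1 + 0.25·h(position 1) + 0.2·h(position 2) + 0.25·h(position 3) + 0.1·0
h(position 2) = 0.2·1 + 0.25·h(position 1) + 0.25·h(position 2) + 0.2·h(position 3) + 0.1·0
h(position 3) = 0.2·1 + 0.15·h(position 1) + 0.45·h(position 2) + 0.05·h(position 3) + 0.15·0
Solving: h(position 1) = 0.6454, h(position 2) = 0.6468, h(position 3) = 0.6188.
Starting from position 2, the probability is 0.6468.

0.6468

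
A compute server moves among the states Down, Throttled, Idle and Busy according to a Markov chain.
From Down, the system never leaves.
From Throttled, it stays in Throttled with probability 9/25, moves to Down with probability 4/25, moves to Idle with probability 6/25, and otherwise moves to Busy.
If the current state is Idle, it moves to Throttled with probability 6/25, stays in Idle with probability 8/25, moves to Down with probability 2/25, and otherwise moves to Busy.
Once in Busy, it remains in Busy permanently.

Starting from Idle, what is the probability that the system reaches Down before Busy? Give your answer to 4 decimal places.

Let h(s) be the probability of absorption at Down starting from transient state s. Then h(Down) = 1 and h(Busy) = 0. By first-step analysis:
h(Throttled) = 0.16·1 + 0.36·h(Throttled) + 0.24·h(Idle) + 0.24·0
h(Idle) = 0.08·1 + 0.24·h(Throttled) + 0.32·h(Idle) + 0.36·0
Solving: h(Throttled) = 0.3390, h(Idle) = 0.2373.
Starting from Idle, the probability is 0.2373.

0.2373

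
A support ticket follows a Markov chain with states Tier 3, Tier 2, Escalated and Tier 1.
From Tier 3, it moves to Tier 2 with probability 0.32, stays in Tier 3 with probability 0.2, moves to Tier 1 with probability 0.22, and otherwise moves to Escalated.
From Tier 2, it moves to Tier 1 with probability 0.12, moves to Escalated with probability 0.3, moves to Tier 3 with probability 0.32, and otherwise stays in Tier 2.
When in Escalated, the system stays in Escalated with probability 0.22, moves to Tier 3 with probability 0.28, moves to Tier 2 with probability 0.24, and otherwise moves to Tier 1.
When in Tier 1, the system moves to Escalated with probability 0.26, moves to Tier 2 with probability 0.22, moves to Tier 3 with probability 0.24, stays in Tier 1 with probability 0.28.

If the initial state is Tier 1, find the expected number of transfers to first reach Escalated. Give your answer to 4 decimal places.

Let t(s) be the expected number of transfers to first reach Escalated from state s, with t(Escalated) = 0. Conditioning on the first transfer:
t(Tier 3) = 1 + 0.2·t(Tier 3) + 0.32·t(Tier 2) + 0.22·t(Tier 1)
t(Tier 2) = 1 + 0.32·t(Tier 3) + 0.26·t(Tier 2) + 0.12·t(Tier 1)
t(Tier 1) = 1 + 0.24·t(Tier 3) + 0.22·t(Tier 2) + 0.28·t(Tier 1)
Solving: t(Tier 3) = 3.6859, t(Tier 2) = 3.5454, t(Tier 1) = 3.7008.
Expected transfers from Tier 1 to Escalated: 3.7008.

3.7008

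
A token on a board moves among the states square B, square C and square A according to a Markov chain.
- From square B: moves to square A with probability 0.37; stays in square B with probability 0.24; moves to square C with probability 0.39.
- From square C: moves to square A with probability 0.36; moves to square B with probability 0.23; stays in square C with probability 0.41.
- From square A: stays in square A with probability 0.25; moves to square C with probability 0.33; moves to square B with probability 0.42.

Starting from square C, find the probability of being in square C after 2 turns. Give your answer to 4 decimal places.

0.3766

Sum over the intermediate state after 1 turn:
P = P(square C→square B)·P(square B→square C) + P(square C→square C)·P(square C→square C) + P(square C→square A)·P(square A→square C)
  = 0.23×0.39 + 0.41×0.41 + 0.36×0.33
  = 0.0897 + 0.1681 + 0.1188 = 0.3766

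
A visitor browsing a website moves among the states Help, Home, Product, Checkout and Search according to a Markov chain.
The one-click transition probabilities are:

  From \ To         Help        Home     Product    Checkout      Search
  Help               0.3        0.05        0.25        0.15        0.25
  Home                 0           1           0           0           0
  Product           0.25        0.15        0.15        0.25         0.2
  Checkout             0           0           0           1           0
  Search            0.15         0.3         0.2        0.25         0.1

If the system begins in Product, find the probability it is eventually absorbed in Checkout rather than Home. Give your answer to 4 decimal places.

Let h(s) be the probability of absorption at Checkout starting from transient state s. Then h(Checkout) = 1 and h(Home) = 0. By first-step analysis:
h(Help) = 0.3·h(Help) + 0.05·0 + 0.25·h(Product) + 0.15·1 + 0.25·h(Search)
h(Product) = 0.25·h(Help) + 0.15·0 + 0.15·h(Product) + 0.25·1 + 0.2·h(Search)
h(Search) = 0.15·h(Help) + 0.3·0 + 0.2·h(Product) + 0.25·1 + 0.1·h(Search)
Solving: h(Help) = 0.6088, h(Product) = 0.5934, h(Search) = 0.5111.
Starting from Product, the probability is 0.5934.

0.5934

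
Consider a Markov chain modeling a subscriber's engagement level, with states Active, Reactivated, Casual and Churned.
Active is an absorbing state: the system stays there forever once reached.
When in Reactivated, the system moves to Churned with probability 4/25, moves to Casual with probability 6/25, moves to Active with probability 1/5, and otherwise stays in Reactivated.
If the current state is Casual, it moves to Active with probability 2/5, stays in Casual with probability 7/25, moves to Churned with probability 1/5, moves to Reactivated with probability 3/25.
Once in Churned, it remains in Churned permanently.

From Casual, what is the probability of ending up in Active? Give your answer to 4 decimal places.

0.6548

Let h(s) be the probability of absorption at Active starting from transient state s. Then h(Active) = 1 and h(Churned) = 0. By first-step analysis:
h(Reactivated) = 0.2·1 + 0.4·h(Reactivated) + 0.24·h(Casual) + 0.16·0
h(Casual) = 0.4·1 + 0.12·h(Reactivated) + 0.28·h(Casual) + 0.2·0
Solving: h(Reactivated) = 0.5952, h(Casual) = 0.6548.
Starting from Casual, the probability is 0.6548.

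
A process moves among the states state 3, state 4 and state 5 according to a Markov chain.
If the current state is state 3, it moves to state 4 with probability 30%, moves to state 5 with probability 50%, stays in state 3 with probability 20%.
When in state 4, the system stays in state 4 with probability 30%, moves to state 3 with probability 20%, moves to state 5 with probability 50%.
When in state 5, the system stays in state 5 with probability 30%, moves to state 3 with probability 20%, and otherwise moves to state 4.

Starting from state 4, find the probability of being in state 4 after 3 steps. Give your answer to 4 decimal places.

0.3800

Propagate the distribution vector 3 steps from state 4.
After 0 steps: (0.0000, 1.0000, 0.0000)
After 1 step: (0.2000, 0.3000, 0.5000)
After 2 steps: (0.2000, 0.4000, 0.4000)
After 3 steps: (0.2000, 0.3800, 0.4200)
P(in state 4 after 3 steps) = 0.3800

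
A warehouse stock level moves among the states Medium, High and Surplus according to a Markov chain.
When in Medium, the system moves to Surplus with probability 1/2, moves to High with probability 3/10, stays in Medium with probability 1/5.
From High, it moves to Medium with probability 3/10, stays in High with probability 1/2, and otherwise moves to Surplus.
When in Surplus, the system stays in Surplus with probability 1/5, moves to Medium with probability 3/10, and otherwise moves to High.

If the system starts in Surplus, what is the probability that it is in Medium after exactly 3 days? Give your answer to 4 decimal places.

Propagate the distribution vector 3 days from Surplus.
After 0 days: (0.0000, 0.0000, 1.0000)
After 1 day: (0.3000, 0.5000, 0.2000)
After 2 days: (0.2700, 0.4400, 0.2900)
After 3 days: (0.2730, 0.4460, 0.2810)
P(in Medium after 3 days) = 0.2730

0.2730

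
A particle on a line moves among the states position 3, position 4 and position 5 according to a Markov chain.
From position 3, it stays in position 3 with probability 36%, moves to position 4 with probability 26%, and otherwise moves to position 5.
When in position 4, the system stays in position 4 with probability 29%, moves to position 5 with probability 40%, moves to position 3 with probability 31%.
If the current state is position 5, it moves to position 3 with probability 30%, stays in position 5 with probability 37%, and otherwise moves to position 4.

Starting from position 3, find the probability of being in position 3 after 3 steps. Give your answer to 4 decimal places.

0.3224

Propagate the distribution vector 3 steps from position 3.
After 0 steps: (1.0000, 0.0000, 0.0000)
After 1 step: (0.3600, 0.2600, 0.3800)
After 2 steps: (0.3242, 0.2944, 0.3814)
After 3 steps: (0.3224, 0.2955, 0.3821)
P(in position 3 after 3 steps) = 0.3224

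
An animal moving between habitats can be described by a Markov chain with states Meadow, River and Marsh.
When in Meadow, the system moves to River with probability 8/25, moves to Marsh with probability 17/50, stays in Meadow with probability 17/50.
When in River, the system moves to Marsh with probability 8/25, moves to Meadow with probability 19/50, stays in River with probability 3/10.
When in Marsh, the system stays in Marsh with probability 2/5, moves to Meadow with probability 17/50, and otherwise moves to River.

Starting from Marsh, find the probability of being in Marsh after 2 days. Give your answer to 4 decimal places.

Sum over the intermediate state after 1 day:
P = P(Marsh→Meadow)·P(Meadow→Marsh) + P(Marsh→River)·P(River→Marsh) + P(Marsh→Marsh)·P(Marsh→Marsh)
  = 0.34×0.34 + 0.26×0.32 + 0.4×0.4
  = 0.1156 + 0.0832 + 0.1600 = 0.3588

0.3588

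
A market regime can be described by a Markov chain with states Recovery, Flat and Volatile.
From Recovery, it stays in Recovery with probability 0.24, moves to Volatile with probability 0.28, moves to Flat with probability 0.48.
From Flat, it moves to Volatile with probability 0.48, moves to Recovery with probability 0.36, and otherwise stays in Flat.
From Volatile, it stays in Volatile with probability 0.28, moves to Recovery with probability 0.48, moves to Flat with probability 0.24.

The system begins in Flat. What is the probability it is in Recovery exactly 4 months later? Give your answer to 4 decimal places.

0.3588

Propagate the distribution vector 4 months from Flat.
After 0 months: (0.0000, 1.0000, 0.0000)
After 1 month: (0.3600, 0.1600, 0.4800)
After 2 months: (0.3744, 0.3136, 0.3120)
After 3 months: (0.3525, 0.3048, 0.3427)
After 4 months: (0.3588, 0.3002, 0.3410)
P(in Recovery after 4 months) = 0.3588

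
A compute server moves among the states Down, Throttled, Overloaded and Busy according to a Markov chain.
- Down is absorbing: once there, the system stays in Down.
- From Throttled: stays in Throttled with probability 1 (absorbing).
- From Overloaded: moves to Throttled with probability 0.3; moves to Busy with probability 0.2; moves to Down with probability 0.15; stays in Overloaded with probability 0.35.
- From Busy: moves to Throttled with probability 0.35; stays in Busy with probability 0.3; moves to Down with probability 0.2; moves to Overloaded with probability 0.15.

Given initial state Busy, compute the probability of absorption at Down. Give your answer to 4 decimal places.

Let h(s) be the probability of absorption at Down starting from transient state s. Then h(Down) = 1 and h(Throttled) = 0. By first-step analysis:
h(Overloaded) = 0.15·1 + 0.3·0 + 0.35·h(Overloaded) + 0.2·h(Busy)
h(Busy) = 0.2·1 + 0.35·0 + 0.15·h(Overloaded) + 0.3·h(Busy)
Solving: h(Overloaded) = 0.3412, h(Busy) = 0.3588.
Starting from Busy, the probability is 0.3588.

0.3588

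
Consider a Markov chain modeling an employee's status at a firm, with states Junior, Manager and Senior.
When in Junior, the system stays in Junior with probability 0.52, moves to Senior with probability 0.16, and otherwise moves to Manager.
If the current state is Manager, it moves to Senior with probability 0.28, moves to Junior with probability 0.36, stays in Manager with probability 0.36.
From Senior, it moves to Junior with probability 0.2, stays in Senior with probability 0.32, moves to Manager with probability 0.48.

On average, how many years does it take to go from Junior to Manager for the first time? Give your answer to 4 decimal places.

2.8533

Let t(s) be the expected number of years to first reach Manager from state s, with t(Manager) = 0. Conditioning on the first year:
t(Junior) = 1 + 0.52·t(Junior) + 0.16·t(Senior)
t(Senior) = 1 + 0.2·t(Junior) + 0.32·t(Senior)
Solving: t(Junior) = 2.8533, t(Senior) = 2.3098.
Expected years from Junior to Manager: 2.8533.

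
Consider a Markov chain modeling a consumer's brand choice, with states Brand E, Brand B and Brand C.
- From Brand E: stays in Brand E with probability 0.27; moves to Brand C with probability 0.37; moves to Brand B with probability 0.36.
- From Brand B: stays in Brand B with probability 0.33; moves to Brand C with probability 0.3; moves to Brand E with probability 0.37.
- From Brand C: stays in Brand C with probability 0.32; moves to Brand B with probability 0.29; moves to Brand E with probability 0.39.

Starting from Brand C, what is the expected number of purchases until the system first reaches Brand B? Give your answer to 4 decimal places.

3.1809

Let t(s) be the expected number of purchases to first reach Brand B from state s, with t(Brand B) = 0. Conditioning on the first purchase:
t(Brand E) = 1 + 0.27·t(Brand E) + 0.37·t(Brand C)
t(Brand C) = 1 + 0.39·t(Brand E) + 0.32·t(Brand C)
Solving: t(Brand E) = 2.9821, t(Brand C) = 3.1809.
Expected purchases from Brand C to Brand B: 3.1809.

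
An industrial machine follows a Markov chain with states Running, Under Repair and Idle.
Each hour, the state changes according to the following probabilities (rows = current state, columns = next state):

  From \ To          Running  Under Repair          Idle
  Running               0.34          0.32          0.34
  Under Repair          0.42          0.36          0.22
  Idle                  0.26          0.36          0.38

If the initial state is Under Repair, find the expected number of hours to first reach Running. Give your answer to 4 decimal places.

2.6448

Let t(s) be the expected number of hours to first reach Running from state s, with t(Running) = 0. Conditioning on the first hour:
t(Under Repair) = 1 + 0.36·t(Under Repair) + 0.22·t(Idle)
t(Idle) = 1 + 0.36·t(Under Repair) + 0.38·t(Idle)
Solving: t(Under Repair) = 2.6448, t(Idle) = 3.1486.
Expected hours from Under Repair to Running: 2.6448.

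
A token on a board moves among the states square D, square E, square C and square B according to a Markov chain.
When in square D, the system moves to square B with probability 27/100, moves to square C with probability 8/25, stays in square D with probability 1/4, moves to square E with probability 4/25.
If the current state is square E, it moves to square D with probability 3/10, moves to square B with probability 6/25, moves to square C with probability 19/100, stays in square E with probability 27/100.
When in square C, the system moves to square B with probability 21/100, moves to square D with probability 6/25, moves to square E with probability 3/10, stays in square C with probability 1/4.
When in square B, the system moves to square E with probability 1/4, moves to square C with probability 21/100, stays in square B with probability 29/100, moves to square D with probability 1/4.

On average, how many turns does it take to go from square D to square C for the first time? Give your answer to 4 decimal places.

3.7953

Let t(s) be the expected number of turns to first reach square C from state s, with t(square C) = 0. Conditioning on the first turn:
t(square D) = 1 + 0.25·t(square D) + 0.16·t(square E) + 0.27·t(square B)
t(square E) = 1 + 0.3·t(square D) + 0.27·t(square E) + 0.24·t(square B)
t(square B) = 1 + 0.25·t(square D) + 0.25·t(square E) + 0.29·t(square B)
Solving: t(square D) = 3.7953, t(square E) = 4.3337, t(square B) = 4.2708.
Expected turns from square D to square C: 3.7953.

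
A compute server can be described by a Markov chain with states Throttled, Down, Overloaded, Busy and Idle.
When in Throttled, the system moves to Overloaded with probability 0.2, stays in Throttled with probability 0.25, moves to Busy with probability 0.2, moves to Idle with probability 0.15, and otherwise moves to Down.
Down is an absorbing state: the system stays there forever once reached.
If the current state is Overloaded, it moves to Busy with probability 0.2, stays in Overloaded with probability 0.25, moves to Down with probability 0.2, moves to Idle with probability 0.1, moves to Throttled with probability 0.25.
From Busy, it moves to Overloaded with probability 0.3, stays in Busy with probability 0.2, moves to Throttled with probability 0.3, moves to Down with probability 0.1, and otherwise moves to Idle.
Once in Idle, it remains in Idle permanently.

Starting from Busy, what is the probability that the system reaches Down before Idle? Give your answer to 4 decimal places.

Let h(s) be the probability of absorption at Down starting from transient state s. Then h(Down) = 1 and h(Idle) = 0. By first-step analysis:
h(Throttled) = 0.25·h(Throttled) + 0.2·1 + 0.2·h(Overloaded) + 0.2·h(Busy) + 0.15·0
h(Overloaded) = 0.25·h(Throttled) + 0.2·1 + 0.25·h(Overloaded) + 0.2·h(Busy) + 0.1·0
h(Busy) = 0.3·h(Throttled) + 0.1·1 + 0.3·h(Overloaded) + 0.2·h(Busy) + 0.1·0
Solving: h(Throttled) = 0.5836, h(Overloaded) = 0.6143, h(Busy) = 0.5742.
Starting from Busy, the probability is 0.5742.

0.5742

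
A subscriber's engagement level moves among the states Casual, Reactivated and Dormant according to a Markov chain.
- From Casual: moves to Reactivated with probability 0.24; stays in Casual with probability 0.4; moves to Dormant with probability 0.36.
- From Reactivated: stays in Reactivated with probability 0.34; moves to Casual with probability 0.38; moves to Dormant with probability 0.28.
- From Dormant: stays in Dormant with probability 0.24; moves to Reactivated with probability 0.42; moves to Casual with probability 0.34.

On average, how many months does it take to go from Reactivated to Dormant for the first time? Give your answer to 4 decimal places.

3.2152

Let t(s) be the expected number of months to first reach Dormant from state s, with t(Dormant) = 0. Conditioning on the first month:
t(Casual) = 1 + 0.4·t(Casual) + 0.24·t(Reactivated)
t(Reactivated) = 1 + 0.38·t(Casual) + 0.34·t(Reactivated)
Solving: t(Casual) = 2.9528, t(Reactivated) = 3.2152.
Expected months from Reactivated to Dormant: 3.2152.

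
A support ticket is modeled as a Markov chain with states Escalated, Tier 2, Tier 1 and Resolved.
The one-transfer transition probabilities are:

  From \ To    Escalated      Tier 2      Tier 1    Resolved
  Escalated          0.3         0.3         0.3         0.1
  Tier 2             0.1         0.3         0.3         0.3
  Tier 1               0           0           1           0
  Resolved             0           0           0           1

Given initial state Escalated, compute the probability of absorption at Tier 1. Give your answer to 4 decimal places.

Let h(s) be the probability of absorption at Tier 1 starting from transient state s. Then h(Tier 1) = 1 and h(Resolved) = 0. By first-step analysis:
h(Escalated) = 0.3·h(Escalated) + 0.3·h(Tier 2) + 0.3·1 + 0.1·0
h(Tier 2) = 0.1·h(Escalated) + 0.3·h(Tier 2) + 0.3·1 + 0.3·0
Solving: h(Escalated) = 0.6522, h(Tier 2) = 0.5217.
Starting from Escalated, the probability is 0.6522.

0.6522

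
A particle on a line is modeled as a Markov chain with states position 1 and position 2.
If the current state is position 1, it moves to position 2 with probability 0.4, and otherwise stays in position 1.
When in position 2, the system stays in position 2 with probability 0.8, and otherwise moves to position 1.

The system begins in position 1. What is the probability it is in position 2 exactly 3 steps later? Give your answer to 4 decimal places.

0.6240

Propagate the distribution vector 3 steps from position 1.
After 0 steps: (1.0000, 0.0000)
After 1 step: (0.6000, 0.4000)
After 2 steps: (0.4400, 0.5600)
After 3 steps: (0.3760, 0.6240)
P(in position 2 after 3 steps) = 0.6240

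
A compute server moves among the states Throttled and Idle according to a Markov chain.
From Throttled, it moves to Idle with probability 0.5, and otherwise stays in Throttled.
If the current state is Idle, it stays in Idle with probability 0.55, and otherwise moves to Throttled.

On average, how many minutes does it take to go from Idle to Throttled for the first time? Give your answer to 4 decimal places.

2.2222

Let t(s) be the expected number of minutes to first reach Throttled from state s, with t(Throttled) = 0. Conditioning on the first minute:
t(Idle) = 1 + 0.55·t(Idle)
Solving: t(Idle) = 2.2222.
Expected minutes from Idle to Throttled: 2.2222.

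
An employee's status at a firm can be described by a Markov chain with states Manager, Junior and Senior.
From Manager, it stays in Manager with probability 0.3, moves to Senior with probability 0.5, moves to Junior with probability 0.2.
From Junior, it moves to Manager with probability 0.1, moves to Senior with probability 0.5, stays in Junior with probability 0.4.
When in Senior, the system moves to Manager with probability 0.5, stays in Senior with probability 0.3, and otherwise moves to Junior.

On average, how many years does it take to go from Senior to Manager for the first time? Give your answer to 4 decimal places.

Let t(s) be the expected number of years to first reach Manager from state s, with t(Manager) = 0. Conditioning on the first year:
t(Junior) = 1 + 0.4·t(Junior) + 0.5·t(Senior)
t(Senior) = 1 + 0.2·t(Junior) + 0.3·t(Senior)
Solving: t(Junior) = 3.7500, t(Senior) = 2.5000.
Expected years from Senior to Manager: 2.5000.

2.5000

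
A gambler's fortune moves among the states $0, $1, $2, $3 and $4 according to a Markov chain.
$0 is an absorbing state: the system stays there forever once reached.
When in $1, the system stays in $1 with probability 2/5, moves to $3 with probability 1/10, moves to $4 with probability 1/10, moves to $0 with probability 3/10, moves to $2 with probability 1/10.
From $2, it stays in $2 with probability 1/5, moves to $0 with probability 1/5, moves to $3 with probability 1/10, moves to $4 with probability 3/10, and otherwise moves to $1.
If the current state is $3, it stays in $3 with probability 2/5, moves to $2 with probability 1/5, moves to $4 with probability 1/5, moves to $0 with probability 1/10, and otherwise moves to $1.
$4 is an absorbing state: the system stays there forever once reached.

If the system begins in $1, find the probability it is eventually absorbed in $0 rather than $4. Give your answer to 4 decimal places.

Let h(s) be the probability of absorption at $0 starting from transient state s. Then h($0) = 1 and h($4) = 0. By first-step analysis:
h($1) = 0.3·1 + 0.4·h($1) + 0.1·h($2) + 0.1·h($3) + 0.1·0
h($2) = 0.2·1 + 0.2·h($1) + 0.2·h($2) + 0.1·h($3) + 0.3·0
h($3) = 0.1·1 + 0.1·h($1) + 0.2·h($2) + 0.4·h($3) + 0.2·0
Solving: h($1) = 0.6494, h($2) = 0.4661, h($3) = 0.4303.
Starting from $1, the probability is 0.6494.

0.6494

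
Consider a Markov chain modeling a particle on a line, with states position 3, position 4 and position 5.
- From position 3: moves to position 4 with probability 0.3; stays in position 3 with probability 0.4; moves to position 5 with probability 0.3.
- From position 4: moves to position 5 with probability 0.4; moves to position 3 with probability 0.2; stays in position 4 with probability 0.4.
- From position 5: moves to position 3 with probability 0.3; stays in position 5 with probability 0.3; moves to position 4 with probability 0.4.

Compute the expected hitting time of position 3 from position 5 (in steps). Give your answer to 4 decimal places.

3.8462

Let t(s) be the expected number of steps to first reach position 3 from state s, with t(position 3) = 0. Conditioning on the first step:
t(position 4) = 1 + 0.4·t(position 4) + 0.4·t(position 5)
t(position 5) = 1 + 0.4·t(position 4) + 0.3·t(position 5)
Solving: t(position 4) = 4.2308, t(position 5) = 3.8462.
Expected steps from position 5 to position 3: 3.8462.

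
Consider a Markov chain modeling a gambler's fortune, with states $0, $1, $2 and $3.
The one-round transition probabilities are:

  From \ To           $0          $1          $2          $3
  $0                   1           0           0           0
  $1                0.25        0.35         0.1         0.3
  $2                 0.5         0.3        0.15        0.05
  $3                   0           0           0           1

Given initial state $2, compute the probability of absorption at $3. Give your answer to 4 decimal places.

Let h(s) be the probability of absorption at $3 starting from transient state s. Then h($3) = 1 and h($0) = 0. By first-step analysis:
h($1) = 0.25·0 + 0.35·h($1) + 0.1·h($2) + 0.3·1
h($2) = 0.5·0 + 0.3·h($1) + 0.15·h($2) + 0.05·1
Solving: h($1) = 0.4976, h($2) = 0.2344.
Starting from $2, the probability is 0.2344.

0.2344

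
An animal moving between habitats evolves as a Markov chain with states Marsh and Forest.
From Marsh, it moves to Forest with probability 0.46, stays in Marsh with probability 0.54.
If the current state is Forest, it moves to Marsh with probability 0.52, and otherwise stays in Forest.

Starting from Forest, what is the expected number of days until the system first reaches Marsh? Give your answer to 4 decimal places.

1.9231

Let t(s) be the expected number of days to first reach Marsh from state s, with t(Marsh) = 0. Conditioning on the first day:
t(Forest) = 1 + 0.48·t(Forest)
Solving: t(Forest) = 1.9231.
Expected days from Forest to Marsh: 1.9231.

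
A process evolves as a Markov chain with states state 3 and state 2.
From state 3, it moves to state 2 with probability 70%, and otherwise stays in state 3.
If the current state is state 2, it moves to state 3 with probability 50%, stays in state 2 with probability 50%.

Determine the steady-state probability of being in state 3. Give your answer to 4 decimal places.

Let the stationary distribution be π with π = πP and π_1 + π_2 = 1.
π_1 = 0.3·π_1 + 0.5·π_2
Solving with the normalization constraint gives π = (0.4167, 0.5833).
So the stationary probability of state 3 is 0.4167.

0.4167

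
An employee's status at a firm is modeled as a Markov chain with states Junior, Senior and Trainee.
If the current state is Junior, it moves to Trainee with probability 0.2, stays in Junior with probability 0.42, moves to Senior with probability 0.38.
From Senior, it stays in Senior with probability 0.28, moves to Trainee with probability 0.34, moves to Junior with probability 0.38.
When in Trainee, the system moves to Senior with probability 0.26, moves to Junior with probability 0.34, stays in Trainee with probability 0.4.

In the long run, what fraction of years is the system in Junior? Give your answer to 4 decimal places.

Let the stationary distribution be π with π = πP and π_1 + π_2 + π_3 = 1.
π_1 = 0.42·π_1 + 0.38·π_2 + 0.34·π_3
π_2 = 0.38·π_1 + 0.28·π_2 + 0.26·π_3
Solving with the normalization constraint gives π = (0.3831, 0.3122, 0.3046).
So the stationary probability of Junior is 0.3831.

0.3831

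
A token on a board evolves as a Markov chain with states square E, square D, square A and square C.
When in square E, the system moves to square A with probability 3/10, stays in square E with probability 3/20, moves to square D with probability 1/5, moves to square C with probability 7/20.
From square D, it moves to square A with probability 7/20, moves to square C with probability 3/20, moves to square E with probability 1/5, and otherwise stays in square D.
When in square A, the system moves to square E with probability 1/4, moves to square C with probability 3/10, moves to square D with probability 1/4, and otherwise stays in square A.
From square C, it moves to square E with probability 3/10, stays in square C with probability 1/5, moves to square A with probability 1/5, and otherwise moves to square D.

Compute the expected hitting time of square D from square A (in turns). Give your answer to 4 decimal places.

Let t(s) be the expected number of turns to first reach square D from state s, with t(square D) = 0. Conditioning on the first turn:
t(square E) = 1 + 0.15·t(square E) + 0.3·t(square A) + 0.35·t(square C)
t(square A) = 1 + 0.25·t(square E) + 0.2·t(square A) + 0.3·t(square C)
t(square C) = 1 + 0.3·t(square E) + 0.2·t(square A) + 0.2·t(square C)
Solving: t(square E) = 4.1379, t(square A) = 3.9655, t(square C) = 3.7931.
Expected turns from square A to square D: 3.9655.

3.9655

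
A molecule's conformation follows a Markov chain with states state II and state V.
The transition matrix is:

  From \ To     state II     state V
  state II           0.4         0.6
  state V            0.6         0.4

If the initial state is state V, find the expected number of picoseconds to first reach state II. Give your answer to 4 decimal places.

1.6667

Let t(s) be the expected number of picoseconds to first reach state II from state s, with t(state II) = 0. Conditioning on the first picosecond:
t(state V) = 1 + 0.4·t(state V)
Solving: t(state V) = 1.6667.
Expected picoseconds from state V to state II: 1.6667.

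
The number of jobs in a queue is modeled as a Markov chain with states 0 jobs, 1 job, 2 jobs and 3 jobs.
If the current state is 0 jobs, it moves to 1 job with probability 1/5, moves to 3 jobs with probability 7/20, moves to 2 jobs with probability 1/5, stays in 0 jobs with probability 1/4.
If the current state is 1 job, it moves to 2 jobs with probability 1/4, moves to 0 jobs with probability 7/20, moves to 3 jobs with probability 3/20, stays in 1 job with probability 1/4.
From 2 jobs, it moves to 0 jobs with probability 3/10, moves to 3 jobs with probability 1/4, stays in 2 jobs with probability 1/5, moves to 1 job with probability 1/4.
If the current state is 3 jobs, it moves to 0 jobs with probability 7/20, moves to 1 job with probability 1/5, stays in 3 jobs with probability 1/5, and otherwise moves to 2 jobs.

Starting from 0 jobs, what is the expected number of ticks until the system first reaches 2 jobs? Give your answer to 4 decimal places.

4.4660

Let t(s) be the expected number of ticks to first reach 2 jobs from state s, with t(2 jobs) = 0. Conditioning on the first tick:
t(0 jobs) = 1 + 0.25·t(0 jobs) + 0.2·t(1 job) + 0.35·t(3 jobs)
t(1 job) = 1 + 0.35·t(0 jobs) + 0.25·t(1 job) + 0.15·t(3 jobs)
t(3 jobs) = 1 + 0.35·t(0 jobs) + 0.2·t(1 job) + 0.2·t(3 jobs)
Solving: t(0 jobs) = 4.4660, t(1 job) = 4.2718, t(3 jobs) = 4.2718.
Expected ticks from 0 jobs to 2 jobs: 4.4660.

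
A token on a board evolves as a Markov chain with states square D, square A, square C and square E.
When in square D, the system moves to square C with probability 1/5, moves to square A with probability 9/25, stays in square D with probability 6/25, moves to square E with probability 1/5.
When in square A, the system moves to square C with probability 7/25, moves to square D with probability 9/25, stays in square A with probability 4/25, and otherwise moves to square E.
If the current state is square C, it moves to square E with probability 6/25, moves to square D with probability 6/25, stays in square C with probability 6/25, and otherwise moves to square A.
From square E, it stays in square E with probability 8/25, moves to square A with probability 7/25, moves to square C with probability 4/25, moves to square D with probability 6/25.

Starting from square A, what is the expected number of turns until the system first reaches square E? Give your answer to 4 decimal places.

4.7650

Let t(s) be the expected number of turns to first reach square E from state s, with t(square E) = 0. Conditioning on the first turn:
t(square D) = 1 + 0.24·t(square D) + 0.36·t(square A) + 0.2·t(square C)
t(square A) = 1 + 0.36·t(square D) + 0.16·t(square A) + 0.28·t(square C)
t(square C) = 1 + 0.24·t(square D) + 0.28·t(square A) + 0.24·t(square C)
Solving: t(square D) = 4.7782, t(square A) = 4.7650, t(square C) = 4.5803.
Expected turns from square A to square E: 4.7650.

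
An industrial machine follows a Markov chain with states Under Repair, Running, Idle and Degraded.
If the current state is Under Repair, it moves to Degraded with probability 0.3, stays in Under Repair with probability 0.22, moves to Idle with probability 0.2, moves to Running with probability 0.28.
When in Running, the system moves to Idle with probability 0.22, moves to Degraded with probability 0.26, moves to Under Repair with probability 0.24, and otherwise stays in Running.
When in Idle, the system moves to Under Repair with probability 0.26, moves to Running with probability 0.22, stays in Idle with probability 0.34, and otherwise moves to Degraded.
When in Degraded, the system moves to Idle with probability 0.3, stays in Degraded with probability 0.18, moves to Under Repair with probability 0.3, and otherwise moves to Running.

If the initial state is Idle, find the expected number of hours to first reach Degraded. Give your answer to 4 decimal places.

4.3592

Let t(s) be the expected number of hours to first reach Degraded from state s, with t(Degraded) = 0. Conditioning on the first hour:
t(Under Repair) = 1 + 0.22·t(Under Repair) + 0.28·t(Running) + 0.2·t(Idle)
t(Running) = 1 + 0.24·t(Under Repair) + 0.28·t(Running) + 0.22·t(Idle)
t(Idle) = 1 + 0.26·t(Under Repair) + 0.22·t(Running) + 0.34·t(Idle)
Solving: t(Under Repair) = 3.8355, t(Running) = 3.9994, t(Idle) = 4.3592.
Expected hours from Idle to Degraded: 4.3592.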